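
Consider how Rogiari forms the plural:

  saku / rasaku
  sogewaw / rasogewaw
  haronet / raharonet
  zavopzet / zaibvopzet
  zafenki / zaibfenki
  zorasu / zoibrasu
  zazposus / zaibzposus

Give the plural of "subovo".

rasubovo

"subovo" begins with s-. The stems beginning with s- (sogewaw → rasogewaw, saku → rasaku) add the prefix ra-.
The other pattern: stems beginning with z- insert -ib- after the first vowel.
So subovo → rasubovo.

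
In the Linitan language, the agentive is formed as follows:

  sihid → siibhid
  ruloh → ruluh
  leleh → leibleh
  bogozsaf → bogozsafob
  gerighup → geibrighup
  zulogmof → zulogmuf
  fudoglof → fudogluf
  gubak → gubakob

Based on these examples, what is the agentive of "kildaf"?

kildafob

bogozsaf and zulogmof both end in -f yet inflect differently (bogozsafob, zulogmuf), so the final letter is not what conditions the rule; the last vowel is.
"kildaf" has last vowel 'a'. The stems whose last vowel is 'a' (bogozsaf → bogozsafob, gubak → gubakob) add -ob.
So kildaf → kildafob.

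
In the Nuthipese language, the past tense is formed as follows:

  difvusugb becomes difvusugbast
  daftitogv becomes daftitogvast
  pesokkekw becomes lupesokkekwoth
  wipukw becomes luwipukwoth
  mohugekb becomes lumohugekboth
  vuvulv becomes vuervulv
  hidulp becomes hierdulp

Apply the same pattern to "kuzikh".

lukuzikhoth

difvusugb and mohugekb both end in -b yet inflect differently (difvusugbast, lumohugekboth), so the final letter is not what conditions the rule; the second-to-last letter is.
"kuzikh" has second-to-last letter 'k'. The stems whose second-to-last letter is 'k' (pesokkekw → lupesokkekwoth, wipukw → luwipukwoth, mohugekb → lumohugekboth) add lu- … -oth around the stem.
So kuzikh → lukuzikhoth.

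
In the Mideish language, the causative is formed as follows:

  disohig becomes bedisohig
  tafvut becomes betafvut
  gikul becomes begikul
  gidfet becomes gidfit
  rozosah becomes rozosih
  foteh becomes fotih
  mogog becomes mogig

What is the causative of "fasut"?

"fasut" has last vowel 'u'. The stems whose last vowel is 'u' (tafvut → betafvut, gikul → begikul) add the prefix be-.
The other pattern: stems whose last vowel is 'a', 'e' or 'o' change the last vowel to 'i'.
So fasut → befasut.

befasut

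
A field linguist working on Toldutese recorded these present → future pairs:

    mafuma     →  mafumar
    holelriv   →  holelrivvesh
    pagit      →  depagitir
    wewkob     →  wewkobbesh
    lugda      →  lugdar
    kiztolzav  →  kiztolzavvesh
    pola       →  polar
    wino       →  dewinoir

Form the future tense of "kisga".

kisgar

lugda and kiztolzav both have last vowel 'a' yet inflect differently (lugdar, kiztolzavvesh), so the last vowel is not what conditions the rule; the final letter is.
"kisga" ends in -a. The stems ending in -a (lugda → lugdar, pola → polar, mafuma → mafumar) drop the final letter and add -ar.
The other patterns: stems ending in -o or -t add de- … -ir around the stem; stems ending in -b or -v double the final consonant and add -esh.
So kisga → kisgar.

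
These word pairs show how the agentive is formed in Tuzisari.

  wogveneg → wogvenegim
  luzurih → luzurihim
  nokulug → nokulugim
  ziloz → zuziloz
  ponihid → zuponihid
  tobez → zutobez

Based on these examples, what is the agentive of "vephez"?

tobez and wogveneg both have last vowel 'e' yet inflect differently (zutobez, wogvenegim), so the last vowel is not what conditions the rule; the final letter is.
"vephez" ends in -z. The stems ending in -z (ziloz → zuziloz, tobez → zutobez) add the prefix zu-.
So vephez → zuvephez.

zuvephez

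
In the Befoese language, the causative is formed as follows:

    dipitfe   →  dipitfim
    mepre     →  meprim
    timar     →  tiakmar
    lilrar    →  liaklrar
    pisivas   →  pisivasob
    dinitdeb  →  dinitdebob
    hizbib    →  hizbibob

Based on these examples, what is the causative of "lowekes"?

"lowekes" ends in -s. The one such stem in the data (pisivas → pisivasob) adds -ob, so the same rule applies.
The other patterns: stems ending in -e drop the final letter and add -im; stems ending in -r insert -ak- after the first vowel.
So lowekes → lowekesob.

lowekesob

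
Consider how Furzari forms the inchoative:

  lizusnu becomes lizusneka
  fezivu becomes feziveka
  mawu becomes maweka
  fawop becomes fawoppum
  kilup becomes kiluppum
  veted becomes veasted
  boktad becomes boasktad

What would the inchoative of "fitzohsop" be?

lizusnu and kilup both have last vowel 'u' yet inflect differently (lizusneka, kiluppum), so the last vowel is not what conditions the rule; the final letter is.
"fitzohsop" ends in -p. The stems ending in -p (fawop → fawoppum, kilup → kiluppum) double the final consonant and add -um.
So fitzohsop → fitzohsoppum.

fitzohsoppum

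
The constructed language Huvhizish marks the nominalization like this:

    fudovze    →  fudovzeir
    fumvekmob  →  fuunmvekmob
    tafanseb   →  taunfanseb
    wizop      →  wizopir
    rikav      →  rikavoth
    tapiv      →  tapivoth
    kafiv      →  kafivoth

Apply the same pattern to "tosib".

tounsib

fumvekmob and wizop both have last vowel 'o' yet inflect differently (fuunmvekmob, wizopir), so the last vowel is not what conditions the rule; the final letter is.
"tosib" ends in -b. The stems ending in -b (tafanseb → taunfanseb, fumvekmob → fuunmvekmob) insert -un- after the first vowel.
So tosib → tounsib.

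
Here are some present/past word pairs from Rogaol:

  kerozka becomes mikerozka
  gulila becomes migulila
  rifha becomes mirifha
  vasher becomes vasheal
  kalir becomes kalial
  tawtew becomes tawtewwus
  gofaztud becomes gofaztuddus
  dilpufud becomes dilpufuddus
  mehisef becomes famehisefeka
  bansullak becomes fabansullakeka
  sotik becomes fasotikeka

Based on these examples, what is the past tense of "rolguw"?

"rolguw" ends in -w. The one such stem in the data (tawtew → tawtewwus) doubles the final consonant and adds -us (as do gofaztud, dilpufud), so the same rule applies.
So rolguw → rolguwwus.

rolguwwus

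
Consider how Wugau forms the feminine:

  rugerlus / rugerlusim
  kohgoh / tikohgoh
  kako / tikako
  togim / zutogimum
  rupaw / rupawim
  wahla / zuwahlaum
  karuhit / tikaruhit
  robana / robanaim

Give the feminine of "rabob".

robana and wahla both end in -a yet inflect differently (robanaim, zuwahlaum), so the final letter is not what conditions the rule; the first letter is.
"rabob" begins with r-. The stems beginning with r- (rugerlus → rugerlusim, robana → robanaim, rupaw → rupawim) add -im.
The other patterns: stems beginning with k- add the prefix ti-; stems beginning with t- or w- add zu- … -um around the stem.
So rabob → rabobim.

rabobim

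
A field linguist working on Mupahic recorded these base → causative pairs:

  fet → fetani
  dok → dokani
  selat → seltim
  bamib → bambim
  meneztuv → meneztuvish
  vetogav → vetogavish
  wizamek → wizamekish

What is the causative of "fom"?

fet and selat both end in -t yet inflect differently (fetani, seltim), so the final letter is not what conditions the rule; the number of vowels is.
"fom" has 1 vowel. The stems with 1 vowel (fet → fetani, dok → dokani) add -ani.
So fom → fomani.

fomani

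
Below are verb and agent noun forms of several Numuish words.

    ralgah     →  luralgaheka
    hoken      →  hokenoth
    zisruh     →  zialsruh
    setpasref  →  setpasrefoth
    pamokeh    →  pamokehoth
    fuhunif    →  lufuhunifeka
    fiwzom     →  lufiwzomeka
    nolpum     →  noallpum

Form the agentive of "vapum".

vaalpum

zisruh and pamokeh both end in -h yet inflect differently (zialsruh, pamokehoth), so the final letter is not what conditions the rule; the last vowel is.
"vapum" has last vowel 'u'. The stems whose last vowel is 'u' (zisruh → zialsruh, nolpum → noallpum) insert -al- after the first vowel.
So vapum → vaalpum.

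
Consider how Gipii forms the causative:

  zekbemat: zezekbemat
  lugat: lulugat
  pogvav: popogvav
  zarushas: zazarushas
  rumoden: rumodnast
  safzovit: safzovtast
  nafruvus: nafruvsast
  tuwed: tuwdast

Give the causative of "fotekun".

foteknast

zekbemat and safzovit both end in -t yet inflect differently (zezekbemat, safzovtast), so the final letter is not what conditions the rule; the last vowel is.
"fotekun" has last vowel 'u'. The one such stem in the data (nafruvus → nafruvsast) deletes the last vowel and adds -ast (as do rumoden, safzovit), so the same rule applies.
The other pattern: stems whose last vowel is 'a' repeat the first consonant+vowel as a prefix.
So fotekun → foteknast.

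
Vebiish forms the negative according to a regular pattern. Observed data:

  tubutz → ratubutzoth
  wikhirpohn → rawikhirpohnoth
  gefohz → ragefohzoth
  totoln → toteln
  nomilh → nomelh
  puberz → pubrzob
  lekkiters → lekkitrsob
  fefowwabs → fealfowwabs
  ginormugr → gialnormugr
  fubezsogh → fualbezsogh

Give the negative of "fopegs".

foalpegs

"fopegs" has second-to-last letter 'g'. The stems whose second-to-last letter is 'g' (ginormugr → gialnormugr, fubezsogh → fualbezsogh) insert -al- after the first vowel.
The other patterns: stems whose second-to-last letter is 'h' or 't' add ra- … -oth around the stem; stems whose second-to-last letter is 'l' change the last vowel to 'e'; stems whose second-to-last letter is 'r' delete the last vowel and add -ob.
So fopegs → foalpegs.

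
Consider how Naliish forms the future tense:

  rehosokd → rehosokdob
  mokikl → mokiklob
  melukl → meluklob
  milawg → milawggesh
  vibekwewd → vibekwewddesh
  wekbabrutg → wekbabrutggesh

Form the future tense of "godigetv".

godigetvvesh

rehosokd and vibekwewd both end in -d yet inflect differently (rehosokdob, vibekwewddesh), so the final letter is not what conditions the rule; the second-to-last letter is.
"godigetv" has second-to-last letter 't'. The one such stem in the data (wekbabrutg → wekbabrutggesh) doubles the final consonant and adds -esh (as do milawg, vibekwewd), so the same rule applies.
The other pattern: stems whose second-to-last letter is 'k' add -ob.
So godigetv → godigetvvesh.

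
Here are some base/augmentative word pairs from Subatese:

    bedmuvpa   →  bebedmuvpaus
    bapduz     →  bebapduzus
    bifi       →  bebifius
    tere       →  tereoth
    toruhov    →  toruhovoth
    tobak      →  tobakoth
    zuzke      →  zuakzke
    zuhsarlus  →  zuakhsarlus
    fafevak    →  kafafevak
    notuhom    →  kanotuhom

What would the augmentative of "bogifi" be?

"bogifi" begins with b-. The stems beginning with b- (bedmuvpa → bebedmuvpaus, bapduz → bebapduzus, bifi → bebifius) add be- … -us around the stem.
The other patterns: stems beginning with t- add -oth; stems beginning with z- insert -ak- after the first vowel; stems beginning with f- or n- add the prefix ka-.
So bogifi → bebogifius.

bebogifius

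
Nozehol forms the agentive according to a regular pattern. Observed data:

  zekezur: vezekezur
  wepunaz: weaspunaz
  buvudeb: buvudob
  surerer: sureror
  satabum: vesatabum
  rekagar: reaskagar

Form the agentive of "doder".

surerer and zekezur both end in -r yet inflect differently (sureror, vezekezur), so the final letter is not what conditions the rule; the last vowel is.
"doder" has last vowel 'e'. The stems whose last vowel is 'e' (buvudeb → buvudob, surerer → sureror) change the last vowel to 'o'.
The other patterns: stems whose last vowel is 'u' add the prefix ve-; stems whose last vowel is 'a' insert -as- after the first vowel.
So doder → dodor.

dodor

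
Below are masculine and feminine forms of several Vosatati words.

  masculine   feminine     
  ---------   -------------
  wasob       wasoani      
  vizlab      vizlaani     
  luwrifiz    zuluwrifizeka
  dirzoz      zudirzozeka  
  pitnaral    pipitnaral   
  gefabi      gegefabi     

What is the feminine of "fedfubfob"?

wasob and dirzoz both have last vowel 'o' yet inflect differently (wasoani, zudirzozeka), so the last vowel is not what conditions the rule; the final letter is.
"fedfubfob" ends in -b. The stems ending in -b (wasob → wasoani, vizlab → vizlaani) drop the final letter and add -ani.
The other patterns: stems ending in -z add zu- … -eka around the stem; stems ending in -i or -l repeat the first consonant+vowel as a prefix.
So fedfubfob → fedfubfoani.

fedfubfoani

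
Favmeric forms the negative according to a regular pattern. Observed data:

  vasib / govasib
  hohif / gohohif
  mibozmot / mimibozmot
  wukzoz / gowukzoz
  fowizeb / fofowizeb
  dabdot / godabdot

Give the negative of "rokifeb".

"rokifeb" has 3 vowels. The stems with 3 vowels (mibozmot → mimibozmot, fowizeb → fofowizeb) repeat the first consonant+vowel as a prefix.
The other pattern: stems with 2 vowels add the prefix go-.
So rokifeb → rorokifeb.

rorokifeb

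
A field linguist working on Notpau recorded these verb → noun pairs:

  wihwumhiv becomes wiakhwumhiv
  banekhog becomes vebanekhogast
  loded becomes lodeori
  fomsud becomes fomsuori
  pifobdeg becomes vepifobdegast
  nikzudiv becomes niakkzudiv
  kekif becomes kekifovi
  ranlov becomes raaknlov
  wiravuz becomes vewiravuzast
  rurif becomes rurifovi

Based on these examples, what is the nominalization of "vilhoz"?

vevilhozast

nikzudiv and kekif both have last vowel 'i' yet inflect differently (niakkzudiv, kekifovi), so the last vowel is not what conditions the rule; the final letter is.
"vilhoz" ends in -z. The one such stem in the data (wiravuz → vewiravuzast) adds ve- … -ast around the stem, so the same rule applies.
So vilhoz → vevilhozast.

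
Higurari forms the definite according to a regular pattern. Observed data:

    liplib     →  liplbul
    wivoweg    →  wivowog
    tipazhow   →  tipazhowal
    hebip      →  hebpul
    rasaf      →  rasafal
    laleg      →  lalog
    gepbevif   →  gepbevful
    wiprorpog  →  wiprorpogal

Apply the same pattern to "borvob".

borvobal

gepbevif and rasaf both end in -f yet inflect differently (gepbevful, rasafal), so the final letter is not what conditions the rule; the last vowel is.
"borvob" has last vowel 'o'. The stems whose last vowel is 'o' (tipazhow → tipazhowal, wiprorpog → wiprorpogal) add -al.
The other patterns: stems whose last vowel is 'e' change the last vowel to 'o'; stems whose last vowel is 'i' delete the last vowel and add -ul.
So borvob → borvobal.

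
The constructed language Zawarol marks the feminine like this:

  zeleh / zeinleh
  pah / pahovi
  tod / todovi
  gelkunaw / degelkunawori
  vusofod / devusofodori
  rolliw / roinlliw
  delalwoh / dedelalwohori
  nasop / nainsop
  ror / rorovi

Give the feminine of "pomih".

pah and zeleh both end in -h yet inflect differently (pahovi, zeinleh), so the final letter is not what conditions the rule; the number of vowels is.
"pomih" has 2 vowels. The stems with 2 vowels (nasop → nainsop, rolliw → roinlliw, zeleh → zeinleh) insert -in- after the first vowel.
So pomih → poinmih.

poinmih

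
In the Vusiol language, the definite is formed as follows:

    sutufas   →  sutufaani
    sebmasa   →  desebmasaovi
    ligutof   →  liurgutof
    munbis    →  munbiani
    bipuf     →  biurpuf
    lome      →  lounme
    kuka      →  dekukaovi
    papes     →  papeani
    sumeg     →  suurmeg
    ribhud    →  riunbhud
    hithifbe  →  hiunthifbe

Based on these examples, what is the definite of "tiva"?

detivaovi

kuka and sutufas both have last vowel 'a' yet inflect differently (dekukaovi, sutufaani), so the last vowel is not what conditions the rule; the final letter is.
"tiva" ends in -a. The stems ending in -a (kuka → dekukaovi, sebmasa → desebmasaovi) add de- … -ovi around the stem.
The other patterns: stems ending in -f or -g insert -ur- after the first vowel; stems ending in -s drop the final letter and add -ani; stems ending in -d or -e insert -un- after the first vowel.
So tiva → detivaovi.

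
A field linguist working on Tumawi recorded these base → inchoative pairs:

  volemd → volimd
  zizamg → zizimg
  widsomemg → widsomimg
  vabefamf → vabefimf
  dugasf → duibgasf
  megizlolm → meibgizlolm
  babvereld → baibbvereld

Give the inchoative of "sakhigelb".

vabefamf and dugasf both end in -f yet inflect differently (vabefimf, duibgasf), so the final letter is not what conditions the rule; the second-to-last letter is.
"sakhigelb" has second-to-last letter 'l'. The stems whose second-to-last letter is 'l' (megizlolm → meibgizlolm, babvereld → baibbvereld) insert -ib- after the first vowel.
The other pattern: stems whose second-to-last letter is 'm' change the last vowel to 'i'.
So sakhigelb → saibkhigelb.

saibkhigelb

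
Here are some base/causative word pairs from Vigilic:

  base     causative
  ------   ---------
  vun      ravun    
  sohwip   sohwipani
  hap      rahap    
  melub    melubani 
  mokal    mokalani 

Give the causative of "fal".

rafal

hap and sohwip both end in -p yet inflect differently (rahap, sohwipani), so the final letter is not what conditions the rule; the number of vowels is.
"fal" has 1 vowel. The stems with 1 vowel (vun → ravun, hap → rahap) add the prefix ra-.
So fal → rafal.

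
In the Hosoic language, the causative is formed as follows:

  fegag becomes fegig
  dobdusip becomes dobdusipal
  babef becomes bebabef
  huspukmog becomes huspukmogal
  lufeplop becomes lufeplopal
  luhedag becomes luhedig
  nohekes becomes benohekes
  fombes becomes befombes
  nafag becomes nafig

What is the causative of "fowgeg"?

nafag and huspukmog both end in -g yet inflect differently (nafig, huspukmogal), so the final letter is not what conditions the rule; the last vowel is.
"fowgeg" has last vowel 'e'. The stems whose last vowel is 'e' (fombes → befombes, nohekes → benohekes, babef → bebabef) add the prefix be-.
So fowgeg → befowgeg.

befowgeg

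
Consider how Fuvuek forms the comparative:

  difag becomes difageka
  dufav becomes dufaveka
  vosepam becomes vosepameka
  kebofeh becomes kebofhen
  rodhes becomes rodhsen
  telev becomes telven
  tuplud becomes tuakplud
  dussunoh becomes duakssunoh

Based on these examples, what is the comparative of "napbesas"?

napbesaseka

dufav and telev both end in -v yet inflect differently (dufaveka, telven), so the final letter is not what conditions the rule; the last vowel is.
"napbesas" has last vowel 'a'. The stems whose last vowel is 'a' (difag → difageka, dufav → dufaveka, vosepam → vosepameka) add -eka.
So napbesas → napbesaseka.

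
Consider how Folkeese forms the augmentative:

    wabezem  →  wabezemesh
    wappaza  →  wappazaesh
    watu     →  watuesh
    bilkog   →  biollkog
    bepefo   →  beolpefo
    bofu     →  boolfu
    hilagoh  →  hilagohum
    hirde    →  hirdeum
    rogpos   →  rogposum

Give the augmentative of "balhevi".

watu and bofu both end in -u yet inflect differently (watuesh, boolfu), so the final letter is not what conditions the rule; the first letter is.
"balhevi" begins with b-. The stems beginning with b- (bilkog → biollkog, bepefo → beolpefo, bofu → boolfu) insert -ol- after the first vowel.
So balhevi → baollhevi.

baollhevi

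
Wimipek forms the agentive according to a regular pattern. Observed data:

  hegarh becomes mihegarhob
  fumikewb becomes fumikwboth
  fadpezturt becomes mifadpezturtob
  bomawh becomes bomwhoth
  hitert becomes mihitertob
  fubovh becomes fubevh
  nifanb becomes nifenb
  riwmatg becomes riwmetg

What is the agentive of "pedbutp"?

hegarh and bomawh both end in -h yet inflect differently (mihegarhob, bomwhoth), so the final letter is not what conditions the rule; the second-to-last letter is.
"pedbutp" has second-to-last letter 't'. The one such stem in the data (riwmatg → riwmetg) changes the last vowel to 'e' (as do fubovh, nifanb), so the same rule applies.
The other patterns: stems whose second-to-last letter is 'r' add mi- … -ob around the stem; stems whose second-to-last letter is 'w' delete the last vowel and add -oth.
So pedbutp → pedbetp.

pedbetp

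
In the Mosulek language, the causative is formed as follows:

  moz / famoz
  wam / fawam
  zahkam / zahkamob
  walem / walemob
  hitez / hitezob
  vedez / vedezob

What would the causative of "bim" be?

wam and zahkam both end in -m yet inflect differently (fawam, zahkamob), so the final letter is not what conditions the rule; the number of vowels is.
"bim" has 1 vowel. The stems with 1 vowel (moz → famoz, wam → fawam) add the prefix fa-.
The other pattern: stems with 2 vowels add -ob.
So bim → fabim.

fabim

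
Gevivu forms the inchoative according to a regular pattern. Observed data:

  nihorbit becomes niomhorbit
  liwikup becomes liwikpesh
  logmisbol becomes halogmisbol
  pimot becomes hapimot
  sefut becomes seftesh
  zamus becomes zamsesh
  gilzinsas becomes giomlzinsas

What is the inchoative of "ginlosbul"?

"ginlosbul" has last vowel 'u'. The stems whose last vowel is 'u' (zamus → zamsesh, sefut → seftesh, liwikup → liwikpesh) delete the last vowel and add -esh.
The other patterns: stems whose last vowel is 'o' add the prefix ha-; stems whose last vowel is 'a' or 'i' insert -om- after the first vowel.
So ginlosbul → ginlosblesh.

ginlosblesh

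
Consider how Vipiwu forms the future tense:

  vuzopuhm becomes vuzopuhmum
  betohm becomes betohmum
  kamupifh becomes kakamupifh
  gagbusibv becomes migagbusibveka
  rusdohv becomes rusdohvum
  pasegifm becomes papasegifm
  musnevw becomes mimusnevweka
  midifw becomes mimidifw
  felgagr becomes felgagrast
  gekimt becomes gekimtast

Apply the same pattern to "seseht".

sesehtum

"seseht" has second-to-last letter 'h'. The stems whose second-to-last letter is 'h' (rusdohv → rusdohvum, betohm → betohmum, vuzopuhm → vuzopuhmum) add -um.
The other patterns: stems whose second-to-last letter is 'f' repeat the first consonant+vowel as a prefix; stems whose second-to-last letter is 'g' or 'm' add -ast; stems whose second-to-last letter is 'b' or 'v' add mi- … -eka around the stem.
So seseht → sesehtum.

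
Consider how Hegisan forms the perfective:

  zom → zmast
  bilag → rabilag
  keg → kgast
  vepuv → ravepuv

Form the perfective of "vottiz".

ravottiz

bilag and keg both end in -g yet inflect differently (rabilag, kgast), so the final letter is not what conditions the rule; the number of vowels is.
"vottiz" has 2 vowels. The stems with 2 vowels (vepuv → ravepuv, bilag → rabilag) add the prefix ra-.
The other pattern: stems with 1 vowel delete the last vowel and add -ast.
So vottiz → ravottiz.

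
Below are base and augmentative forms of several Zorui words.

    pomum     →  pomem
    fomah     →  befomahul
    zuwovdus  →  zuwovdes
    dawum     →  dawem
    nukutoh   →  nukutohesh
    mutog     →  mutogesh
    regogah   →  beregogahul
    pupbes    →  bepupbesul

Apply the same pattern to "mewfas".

bemewfasul

pupbes and zuwovdus both end in -s yet inflect differently (bepupbesul, zuwovdes), so the final letter is not what conditions the rule; the last vowel is.
"mewfas" has last vowel 'a'. The stems whose last vowel is 'a' (fomah → befomahul, regogah → beregogahul) add be- … -ul around the stem.
The other patterns: stems whose last vowel is 'u' change the last vowel to 'e'; stems whose last vowel is 'o' add -esh.
So mewfas → bemewfasul.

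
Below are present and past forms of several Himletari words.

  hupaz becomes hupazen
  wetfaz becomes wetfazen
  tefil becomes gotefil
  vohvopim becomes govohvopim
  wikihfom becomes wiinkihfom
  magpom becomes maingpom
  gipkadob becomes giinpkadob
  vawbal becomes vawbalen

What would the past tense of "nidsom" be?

tefil and vawbal both end in -l yet inflect differently (gotefil, vawbalen), so the final letter is not what conditions the rule; the last vowel is.
"nidsom" has last vowel 'o'. The stems whose last vowel is 'o' (wikihfom → wiinkihfom, magpom → maingpom, gipkadob → giinpkadob) insert -in- after the first vowel.
The other patterns: stems whose last vowel is 'i' add the prefix go-; stems whose last vowel is 'a' add -en.
So nidsom → niindsom.

niindsom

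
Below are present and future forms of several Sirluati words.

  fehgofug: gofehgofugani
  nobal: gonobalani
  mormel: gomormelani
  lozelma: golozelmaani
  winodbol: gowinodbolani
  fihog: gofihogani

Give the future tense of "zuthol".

gozutholani

Every pair shown (fehgofug → gofehgofugani, nobal → gonobalani, mormel → gomormelani, …) follows the same rule: add go- … -ani around the stem.
So zuthol → gozutholani.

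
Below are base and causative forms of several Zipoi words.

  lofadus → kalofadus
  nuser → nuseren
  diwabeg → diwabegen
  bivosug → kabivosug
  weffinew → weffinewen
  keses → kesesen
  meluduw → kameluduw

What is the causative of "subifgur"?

kasubifgur

diwabeg and bivosug both end in -g yet inflect differently (diwabegen, kabivosug), so the final letter is not what conditions the rule; the last vowel is.
"subifgur" has last vowel 'u'. The stems whose last vowel is 'u' (bivosug → kabivosug, meluduw → kameluduw, lofadus → kalofadus) add the prefix ka-.
So subifgur → kasubifgur.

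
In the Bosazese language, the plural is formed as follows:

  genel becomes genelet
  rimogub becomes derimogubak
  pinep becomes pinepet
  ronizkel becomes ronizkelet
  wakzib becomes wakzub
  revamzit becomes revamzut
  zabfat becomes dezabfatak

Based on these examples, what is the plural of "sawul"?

"sawul" has last vowel 'u'. The one such stem in the data (rimogub → derimogubak) adds de- … -ak around the stem, so the same rule applies.
The other patterns: stems whose last vowel is 'i' change the last vowel to 'u'; stems whose last vowel is 'e' add -et.
So sawul → desawulak.

desawulak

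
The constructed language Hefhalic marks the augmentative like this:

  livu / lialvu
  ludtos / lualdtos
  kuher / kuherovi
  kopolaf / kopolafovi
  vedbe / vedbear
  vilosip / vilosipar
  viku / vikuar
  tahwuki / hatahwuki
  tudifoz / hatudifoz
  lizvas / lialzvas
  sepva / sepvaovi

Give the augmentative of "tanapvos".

viku and livu both end in -u yet inflect differently (vikuar, lialvu), so the final letter is not what conditions the rule; the first letter is.
"tanapvos" begins with t-. The stems beginning with t- (tahwuki → hatahwuki, tudifoz → hatudifoz) add the prefix ha-.
So tanapvos → hatanapvos.

hatanapvos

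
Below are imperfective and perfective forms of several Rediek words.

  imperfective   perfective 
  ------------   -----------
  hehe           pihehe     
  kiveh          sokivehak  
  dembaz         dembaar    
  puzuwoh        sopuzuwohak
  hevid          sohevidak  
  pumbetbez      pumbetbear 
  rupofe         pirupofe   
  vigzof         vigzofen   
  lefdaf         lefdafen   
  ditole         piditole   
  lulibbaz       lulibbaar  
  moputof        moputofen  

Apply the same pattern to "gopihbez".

lefdaf and lulibbaz both have last vowel 'a' yet inflect differently (lefdafen, lulibbaar), so the last vowel is not what conditions the rule; the final letter is.
"gopihbez" ends in -z. The stems ending in -z (lulibbaz → lulibbaar, pumbetbez → pumbetbear, dembaz → dembaar) drop the final letter and add -ar.
The other patterns: stems ending in -f add -en; stems ending in -e add the prefix pi-; stems ending in -d or -h add so- … -ak around the stem.
So gopihbez → gopihbear.

gopihbear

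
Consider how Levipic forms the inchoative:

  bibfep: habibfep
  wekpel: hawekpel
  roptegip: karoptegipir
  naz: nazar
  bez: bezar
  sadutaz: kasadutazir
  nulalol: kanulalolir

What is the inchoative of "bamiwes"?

kabamiwesir

naz and sadutaz both end in -z yet inflect differently (nazar, kasadutazir), so the final letter is not what conditions the rule; the number of vowels is.
"bamiwes" has 3 vowels. The stems with 3 vowels (sadutaz → kasadutazir, nulalol → kanulalolir, roptegip → karoptegipir) add ka- … -ir around the stem.
So bamiwes → kabamiwesir.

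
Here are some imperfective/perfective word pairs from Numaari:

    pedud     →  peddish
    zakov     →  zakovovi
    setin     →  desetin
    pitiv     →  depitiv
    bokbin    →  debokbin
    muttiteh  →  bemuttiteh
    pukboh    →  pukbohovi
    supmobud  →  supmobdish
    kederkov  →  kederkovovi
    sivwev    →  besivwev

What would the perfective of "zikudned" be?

bezikudned

pitiv and sivwev both end in -v yet inflect differently (depitiv, besivwev), so the final letter is not what conditions the rule; the last vowel is.
"zikudned" has last vowel 'e'. The stems whose last vowel is 'e' (muttiteh → bemuttiteh, sivwev → besivwev) add the prefix be-.
So zikudned → bezikudned.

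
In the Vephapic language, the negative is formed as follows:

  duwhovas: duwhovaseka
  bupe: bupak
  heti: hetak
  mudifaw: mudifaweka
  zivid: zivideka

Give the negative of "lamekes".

lamekeseka

zivid and heti both have last vowel 'i' yet inflect differently (zivideka, hetak), so the last vowel is not what conditions the rule; whether the stem ends in a vowel or a consonant is.
"lamekes" ends in a consonant. The stems ending in a consonant (zivid → zivideka, duwhovas → duwhovaseka, mudifaw → mudifaweka) add -eka.
So lamekes → lamekeseka.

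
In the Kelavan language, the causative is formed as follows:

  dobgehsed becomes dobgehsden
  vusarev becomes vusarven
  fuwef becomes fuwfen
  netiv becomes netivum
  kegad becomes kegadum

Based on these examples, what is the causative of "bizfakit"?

"bizfakit" has last vowel 'i'. The one such stem in the data (netiv → netivum) adds -um, so the same rule applies.
The other pattern: stems whose last vowel is 'e' delete the last vowel and add -en.
So bizfakit → bizfakitum.

bizfakitum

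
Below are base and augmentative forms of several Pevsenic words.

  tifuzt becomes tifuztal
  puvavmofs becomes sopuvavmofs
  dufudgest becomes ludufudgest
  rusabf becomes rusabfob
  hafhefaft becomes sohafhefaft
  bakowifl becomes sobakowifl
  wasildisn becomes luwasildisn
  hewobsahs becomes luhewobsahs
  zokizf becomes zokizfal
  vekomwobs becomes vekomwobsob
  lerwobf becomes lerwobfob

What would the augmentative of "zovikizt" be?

zokizf and rusabf both end in -f yet inflect differently (zokizfal, rusabfob), so the final letter is not what conditions the rule; the second-to-last letter is.
"zovikizt" has second-to-last letter 'z'. The stems whose second-to-last letter is 'z' (tifuzt → tifuztal, zokizf → zokizfal) add -al.
So zovikizt → zovikiztal.

zovikiztal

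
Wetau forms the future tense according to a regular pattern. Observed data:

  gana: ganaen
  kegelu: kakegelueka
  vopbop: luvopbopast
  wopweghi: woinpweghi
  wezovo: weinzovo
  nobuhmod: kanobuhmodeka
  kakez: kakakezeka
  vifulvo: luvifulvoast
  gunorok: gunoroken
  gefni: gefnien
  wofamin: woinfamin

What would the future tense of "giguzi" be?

"giguzi" begins with g-. The stems beginning with g- (gana → ganaen, gunorok → gunoroken, gefni → gefnien) add -en.
The other patterns: stems beginning with v- add lu- … -ast around the stem; stems beginning with w- insert -in- after the first vowel; stems beginning with k- or n- add ka- … -eka around the stem.
So giguzi → giguzien.

giguzien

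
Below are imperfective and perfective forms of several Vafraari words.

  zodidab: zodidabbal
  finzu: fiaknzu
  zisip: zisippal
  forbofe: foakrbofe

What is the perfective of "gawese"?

forbofe and zodidab both have 3 vowels yet inflect differently (foakrbofe, zodidabbal), so the number of vowels is not what conditions the rule; whether the stem ends in a vowel or a consonant is.
"gawese" ends in a vowel. The stems ending in a vowel (forbofe → foakrbofe, finzu → fiaknzu) insert -ak- after the first vowel.
The other pattern: stems ending in a consonant double the final consonant and add -al.
So gawese → gaakwese.

gaakwese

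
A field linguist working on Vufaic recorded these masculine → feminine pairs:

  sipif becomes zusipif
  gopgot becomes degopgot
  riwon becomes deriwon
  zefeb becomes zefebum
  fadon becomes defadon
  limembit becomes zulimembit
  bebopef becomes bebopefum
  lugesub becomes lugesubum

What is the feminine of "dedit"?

limembit and gopgot both end in -t yet inflect differently (zulimembit, degopgot), so the final letter is not what conditions the rule; the last vowel is.
"dedit" has last vowel 'i'. The stems whose last vowel is 'i' (limembit → zulimembit, sipif → zusipif) add the prefix zu-.
So dedit → zudedit.

zudedit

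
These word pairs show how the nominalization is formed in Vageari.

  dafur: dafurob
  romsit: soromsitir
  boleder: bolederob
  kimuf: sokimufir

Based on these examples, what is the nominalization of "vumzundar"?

vumzundarob

dafur and kimuf both have last vowel 'u' yet inflect differently (dafurob, sokimufir), so the last vowel is not what conditions the rule; the final letter is.
"vumzundar" ends in -r. The stems ending in -r (dafur → dafurob, boleder → bolederob) add -ob.
So vumzundar → vumzundarob.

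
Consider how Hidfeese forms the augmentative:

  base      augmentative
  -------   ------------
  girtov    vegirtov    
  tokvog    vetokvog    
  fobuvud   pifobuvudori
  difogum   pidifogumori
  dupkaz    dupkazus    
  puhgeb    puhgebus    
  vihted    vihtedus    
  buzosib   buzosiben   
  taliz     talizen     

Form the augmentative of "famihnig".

famihnigen

"famihnig" has last vowel 'i'. The stems whose last vowel is 'i' (buzosib → buzosiben, taliz → talizen) add -en.
So famihnig → famihnigen.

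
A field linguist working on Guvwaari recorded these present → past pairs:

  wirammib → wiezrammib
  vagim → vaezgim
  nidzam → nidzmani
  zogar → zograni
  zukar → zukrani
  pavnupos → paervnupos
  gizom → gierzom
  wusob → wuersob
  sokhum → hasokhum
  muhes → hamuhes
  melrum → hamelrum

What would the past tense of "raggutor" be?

vagim and nidzam both end in -m yet inflect differently (vaezgim, nidzmani), so the final letter is not what conditions the rule; the last vowel is.
"raggutor" has last vowel 'o'. The stems whose last vowel is 'o' (pavnupos → paervnupos, gizom → gierzom, wusob → wuersob) insert -er- after the first vowel.
So raggutor → raerggutor.

raerggutor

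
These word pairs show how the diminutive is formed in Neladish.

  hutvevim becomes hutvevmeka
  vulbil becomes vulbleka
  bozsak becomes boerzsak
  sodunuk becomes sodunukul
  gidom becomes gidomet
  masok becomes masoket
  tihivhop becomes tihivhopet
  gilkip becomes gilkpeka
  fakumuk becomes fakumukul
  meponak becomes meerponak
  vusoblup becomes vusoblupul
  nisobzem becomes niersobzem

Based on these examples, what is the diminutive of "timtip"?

"timtip" has last vowel 'i'. The stems whose last vowel is 'i' (gilkip → gilkpeka, hutvevim → hutvevmeka, vulbil → vulbleka) delete the last vowel and add -eka.
The other patterns: stems whose last vowel is 'o' add -et; stems whose last vowel is 'u' add -ul; stems whose last vowel is 'a' or 'e' insert -er- after the first vowel.
So timtip → timtpeka.

timtpeka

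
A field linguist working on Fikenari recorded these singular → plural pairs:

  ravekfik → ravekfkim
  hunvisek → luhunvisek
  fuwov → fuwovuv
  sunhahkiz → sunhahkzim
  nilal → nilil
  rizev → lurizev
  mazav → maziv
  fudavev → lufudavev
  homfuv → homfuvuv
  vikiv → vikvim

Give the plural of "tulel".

mazav and rizev both end in -v yet inflect differently (maziv, lurizev), so the final letter is not what conditions the rule; the last vowel is.
"tulel" has last vowel 'e'. The stems whose last vowel is 'e' (rizev → lurizev, hunvisek → luhunvisek, fudavev → lufudavev) add the prefix lu-.
The other patterns: stems whose last vowel is 'a' change the last vowel to 'i'; stems whose last vowel is 'o' or 'u' add -uv; stems whose last vowel is 'i' delete the last vowel and add -im.
So tulel → lutulel.

lutulel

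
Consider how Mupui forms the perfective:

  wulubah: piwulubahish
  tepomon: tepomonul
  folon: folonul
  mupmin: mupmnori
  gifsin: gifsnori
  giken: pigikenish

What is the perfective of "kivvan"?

tepomon and mupmin both end in -n yet inflect differently (tepomonul, mupmnori), so the final letter is not what conditions the rule; the last vowel is.
"kivvan" has last vowel 'a'. The one such stem in the data (wulubah → piwulubahish) adds pi- … -ish around the stem, so the same rule applies.
The other patterns: stems whose last vowel is 'o' add -ul; stems whose last vowel is 'i' delete the last vowel and add -ori.
So kivvan → pikivvanish.

pikivvanish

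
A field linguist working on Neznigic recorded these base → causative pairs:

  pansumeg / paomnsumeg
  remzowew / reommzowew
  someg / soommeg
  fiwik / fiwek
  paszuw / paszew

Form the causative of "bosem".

"bosem" has last vowel 'e'. The stems whose last vowel is 'e' (pansumeg → paomnsumeg, remzowew → reommzowew, someg → soommeg) insert -om- after the first vowel.
The other pattern: stems whose last vowel is 'i' or 'u' change the last vowel to 'e'.
So bosem → boomsem.

boomsem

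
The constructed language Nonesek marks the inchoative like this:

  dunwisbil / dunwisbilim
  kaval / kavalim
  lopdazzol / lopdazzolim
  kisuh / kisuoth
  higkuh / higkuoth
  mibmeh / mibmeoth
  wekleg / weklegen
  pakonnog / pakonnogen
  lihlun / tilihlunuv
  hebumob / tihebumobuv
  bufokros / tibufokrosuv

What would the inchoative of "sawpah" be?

mibmeh and wekleg both have last vowel 'e' yet inflect differently (mibmeoth, weklegen), so the last vowel is not what conditions the rule; the final letter is.
"sawpah" ends in -h. The stems ending in -h (kisuh → kisuoth, higkuh → higkuoth, mibmeh → mibmeoth) drop the final letter and add -oth.
The other patterns: stems ending in -l add -im; stems ending in -g add -en; stems ending in -b, -n or -s add ti- … -uv around the stem.
So sawpah → sawpaoth.

sawpaoth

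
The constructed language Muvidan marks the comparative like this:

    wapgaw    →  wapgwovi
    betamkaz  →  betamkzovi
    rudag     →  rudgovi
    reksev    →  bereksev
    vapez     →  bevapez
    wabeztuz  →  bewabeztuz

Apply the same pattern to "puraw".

purwovi

betamkaz and vapez both end in -z yet inflect differently (betamkzovi, bevapez), so the final letter is not what conditions the rule; the last vowel is.
"puraw" has last vowel 'a'. The stems whose last vowel is 'a' (wapgaw → wapgwovi, betamkaz → betamkzovi, rudag → rudgovi) delete the last vowel and add -ovi.
So puraw → purwovi.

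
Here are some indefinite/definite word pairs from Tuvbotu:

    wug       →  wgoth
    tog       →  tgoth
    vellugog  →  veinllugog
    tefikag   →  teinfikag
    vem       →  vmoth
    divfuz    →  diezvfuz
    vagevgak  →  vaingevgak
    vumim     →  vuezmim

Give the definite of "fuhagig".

fuinhagig

vem and vumim both end in -m yet inflect differently (vmoth, vuezmim), so the final letter is not what conditions the rule; the number of vowels is.
"fuhagig" has 3 vowels. The stems with 3 vowels (vagevgak → vaingevgak, vellugog → veinllugog, tefikag → teinfikag) insert -in- after the first vowel.
The other patterns: stems with 1 vowel delete the last vowel and add -oth; stems with 2 vowels insert -ez- after the first vowel.
So fuhagig → fuinhagig.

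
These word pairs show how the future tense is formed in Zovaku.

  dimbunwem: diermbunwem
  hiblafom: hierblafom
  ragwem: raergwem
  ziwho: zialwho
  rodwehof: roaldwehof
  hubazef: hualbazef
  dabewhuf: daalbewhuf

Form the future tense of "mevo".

mealvo

hiblafom and ziwho both have last vowel 'o' yet inflect differently (hierblafom, zialwho), so the last vowel is not what conditions the rule; the final letter is.
"mevo" ends in -o. The one such stem in the data (ziwho → zialwho) inserts -al- after the first vowel (as do rodwehof, hubazef), so the same rule applies.
So mevo → mealvo.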